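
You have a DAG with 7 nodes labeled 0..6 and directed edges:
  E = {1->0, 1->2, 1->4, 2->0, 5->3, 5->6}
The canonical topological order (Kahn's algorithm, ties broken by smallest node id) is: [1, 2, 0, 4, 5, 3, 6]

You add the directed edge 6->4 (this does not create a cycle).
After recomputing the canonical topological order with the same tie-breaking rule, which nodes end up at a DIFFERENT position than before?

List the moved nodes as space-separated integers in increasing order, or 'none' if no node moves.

Old toposort: [1, 2, 0, 4, 5, 3, 6]
Added edge 6->4
Recompute Kahn (smallest-id tiebreak):
  initial in-degrees: [2, 0, 1, 1, 2, 0, 1]
  ready (indeg=0): [1, 5]
  pop 1: indeg[0]->1; indeg[2]->0; indeg[4]->1 | ready=[2, 5] | order so far=[1]
  pop 2: indeg[0]->0 | ready=[0, 5] | order so far=[1, 2]
  pop 0: no out-edges | ready=[5] | order so far=[1, 2, 0]
  pop 5: indeg[3]->0; indeg[6]->0 | ready=[3, 6] | order so far=[1, 2, 0, 5]
  pop 3: no out-edges | ready=[6] | order so far=[1, 2, 0, 5, 3]
  pop 6: indeg[4]->0 | ready=[4] | order so far=[1, 2, 0, 5, 3, 6]
  pop 4: no out-edges | ready=[] | order so far=[1, 2, 0, 5, 3, 6, 4]
New canonical toposort: [1, 2, 0, 5, 3, 6, 4]
Compare positions:
  Node 0: index 2 -> 2 (same)
  Node 1: index 0 -> 0 (same)
  Node 2: index 1 -> 1 (same)
  Node 3: index 5 -> 4 (moved)
  Node 4: index 3 -> 6 (moved)
  Node 5: index 4 -> 3 (moved)
  Node 6: index 6 -> 5 (moved)
Nodes that changed position: 3 4 5 6

Answer: 3 4 5 6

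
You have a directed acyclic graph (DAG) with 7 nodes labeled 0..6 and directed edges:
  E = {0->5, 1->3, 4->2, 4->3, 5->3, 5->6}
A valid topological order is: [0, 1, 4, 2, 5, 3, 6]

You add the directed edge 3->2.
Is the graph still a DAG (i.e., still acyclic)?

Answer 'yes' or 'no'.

Answer: yes

Derivation:
Given toposort: [0, 1, 4, 2, 5, 3, 6]
Position of 3: index 5; position of 2: index 3
New edge 3->2: backward (u after v in old order)
Backward edge: old toposort is now invalid. Check if this creates a cycle.
Does 2 already reach 3? Reachable from 2: [2]. NO -> still a DAG (reorder needed).
Still a DAG? yes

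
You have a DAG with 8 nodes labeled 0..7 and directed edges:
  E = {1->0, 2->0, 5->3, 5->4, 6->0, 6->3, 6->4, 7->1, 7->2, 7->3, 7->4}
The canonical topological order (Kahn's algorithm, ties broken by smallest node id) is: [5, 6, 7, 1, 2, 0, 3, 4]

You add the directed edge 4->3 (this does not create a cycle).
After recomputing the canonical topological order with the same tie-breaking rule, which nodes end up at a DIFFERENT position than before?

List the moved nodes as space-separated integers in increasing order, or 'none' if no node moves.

Answer: 3 4

Derivation:
Old toposort: [5, 6, 7, 1, 2, 0, 3, 4]
Added edge 4->3
Recompute Kahn (smallest-id tiebreak):
  initial in-degrees: [3, 1, 1, 4, 3, 0, 0, 0]
  ready (indeg=0): [5, 6, 7]
  pop 5: indeg[3]->3; indeg[4]->2 | ready=[6, 7] | order so far=[5]
  pop 6: indeg[0]->2; indeg[3]->2; indeg[4]->1 | ready=[7] | order so far=[5, 6]
  pop 7: indeg[1]->0; indeg[2]->0; indeg[3]->1; indeg[4]->0 | ready=[1, 2, 4] | order so far=[5, 6, 7]
  pop 1: indeg[0]->1 | ready=[2, 4] | order so far=[5, 6, 7, 1]
  pop 2: indeg[0]->0 | ready=[0, 4] | order so far=[5, 6, 7, 1, 2]
  pop 0: no out-edges | ready=[4] | order so far=[5, 6, 7, 1, 2, 0]
  pop 4: indeg[3]->0 | ready=[3] | order so far=[5, 6, 7, 1, 2, 0, 4]
  pop 3: no out-edges | ready=[] | order so far=[5, 6, 7, 1, 2, 0, 4, 3]
New canonical toposort: [5, 6, 7, 1, 2, 0, 4, 3]
Compare positions:
  Node 0: index 5 -> 5 (same)
  Node 1: index 3 -> 3 (same)
  Node 2: index 4 -> 4 (same)
  Node 3: index 6 -> 7 (moved)
  Node 4: index 7 -> 6 (moved)
  Node 5: index 0 -> 0 (same)
  Node 6: index 1 -> 1 (same)
  Node 7: index 2 -> 2 (same)
Nodes that changed position: 3 4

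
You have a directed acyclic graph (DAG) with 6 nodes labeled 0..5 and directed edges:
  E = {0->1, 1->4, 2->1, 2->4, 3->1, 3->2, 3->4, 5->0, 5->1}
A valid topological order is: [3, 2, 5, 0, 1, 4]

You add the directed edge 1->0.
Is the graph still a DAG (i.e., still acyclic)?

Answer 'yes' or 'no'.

Given toposort: [3, 2, 5, 0, 1, 4]
Position of 1: index 4; position of 0: index 3
New edge 1->0: backward (u after v in old order)
Backward edge: old toposort is now invalid. Check if this creates a cycle.
Does 0 already reach 1? Reachable from 0: [0, 1, 4]. YES -> cycle!
Still a DAG? no

Answer: no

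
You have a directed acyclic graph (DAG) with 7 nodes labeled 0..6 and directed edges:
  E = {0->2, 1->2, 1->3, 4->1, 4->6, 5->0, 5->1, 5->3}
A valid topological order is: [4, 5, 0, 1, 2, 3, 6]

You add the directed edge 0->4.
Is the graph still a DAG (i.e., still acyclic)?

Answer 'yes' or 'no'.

Given toposort: [4, 5, 0, 1, 2, 3, 6]
Position of 0: index 2; position of 4: index 0
New edge 0->4: backward (u after v in old order)
Backward edge: old toposort is now invalid. Check if this creates a cycle.
Does 4 already reach 0? Reachable from 4: [1, 2, 3, 4, 6]. NO -> still a DAG (reorder needed).
Still a DAG? yes

Answer: yes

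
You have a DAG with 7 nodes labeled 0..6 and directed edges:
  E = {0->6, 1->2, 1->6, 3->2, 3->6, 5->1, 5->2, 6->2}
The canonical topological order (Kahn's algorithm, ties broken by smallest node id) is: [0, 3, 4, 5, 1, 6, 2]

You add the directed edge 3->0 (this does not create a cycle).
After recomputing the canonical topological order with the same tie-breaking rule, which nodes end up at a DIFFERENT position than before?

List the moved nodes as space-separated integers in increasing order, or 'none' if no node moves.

Old toposort: [0, 3, 4, 5, 1, 6, 2]
Added edge 3->0
Recompute Kahn (smallest-id tiebreak):
  initial in-degrees: [1, 1, 4, 0, 0, 0, 3]
  ready (indeg=0): [3, 4, 5]
  pop 3: indeg[0]->0; indeg[2]->3; indeg[6]->2 | ready=[0, 4, 5] | order so far=[3]
  pop 0: indeg[6]->1 | ready=[4, 5] | order so far=[3, 0]
  pop 4: no out-edges | ready=[5] | order so far=[3, 0, 4]
  pop 5: indeg[1]->0; indeg[2]->2 | ready=[1] | order so far=[3, 0, 4, 5]
  pop 1: indeg[2]->1; indeg[6]->0 | ready=[6] | order so far=[3, 0, 4, 5, 1]
  pop 6: indeg[2]->0 | ready=[2] | order so far=[3, 0, 4, 5, 1, 6]
  pop 2: no out-edges | ready=[] | order so far=[3, 0, 4, 5, 1, 6, 2]
New canonical toposort: [3, 0, 4, 5, 1, 6, 2]
Compare positions:
  Node 0: index 0 -> 1 (moved)
  Node 1: index 4 -> 4 (same)
  Node 2: index 6 -> 6 (same)
  Node 3: index 1 -> 0 (moved)
  Node 4: index 2 -> 2 (same)
  Node 5: index 3 -> 3 (same)
  Node 6: index 5 -> 5 (same)
Nodes that changed position: 0 3

Answer: 0 3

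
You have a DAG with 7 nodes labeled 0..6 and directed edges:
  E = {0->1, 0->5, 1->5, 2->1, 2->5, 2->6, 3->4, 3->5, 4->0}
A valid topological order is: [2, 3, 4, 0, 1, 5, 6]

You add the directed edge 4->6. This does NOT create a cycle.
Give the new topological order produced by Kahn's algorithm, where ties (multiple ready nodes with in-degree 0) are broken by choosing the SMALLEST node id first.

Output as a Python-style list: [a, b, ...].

Old toposort: [2, 3, 4, 0, 1, 5, 6]
Added edge: 4->6
Position of 4 (2) < position of 6 (6). Old order still valid.
Run Kahn's algorithm (break ties by smallest node id):
  initial in-degrees: [1, 2, 0, 0, 1, 4, 2]
  ready (indeg=0): [2, 3]
  pop 2: indeg[1]->1; indeg[5]->3; indeg[6]->1 | ready=[3] | order so far=[2]
  pop 3: indeg[4]->0; indeg[5]->2 | ready=[4] | order so far=[2, 3]
  pop 4: indeg[0]->0; indeg[6]->0 | ready=[0, 6] | order so far=[2, 3, 4]
  pop 0: indeg[1]->0; indeg[5]->1 | ready=[1, 6] | order so far=[2, 3, 4, 0]
  pop 1: indeg[5]->0 | ready=[5, 6] | order so far=[2, 3, 4, 0, 1]
  pop 5: no out-edges | ready=[6] | order so far=[2, 3, 4, 0, 1, 5]
  pop 6: no out-edges | ready=[] | order so far=[2, 3, 4, 0, 1, 5, 6]
  Result: [2, 3, 4, 0, 1, 5, 6]

Answer: [2, 3, 4, 0, 1, 5, 6]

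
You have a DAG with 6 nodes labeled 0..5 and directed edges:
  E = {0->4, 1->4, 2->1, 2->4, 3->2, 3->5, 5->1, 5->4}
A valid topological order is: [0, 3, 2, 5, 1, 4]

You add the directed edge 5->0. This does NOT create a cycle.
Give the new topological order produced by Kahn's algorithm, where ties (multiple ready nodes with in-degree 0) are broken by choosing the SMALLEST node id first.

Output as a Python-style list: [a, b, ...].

Answer: [3, 2, 5, 0, 1, 4]

Derivation:
Old toposort: [0, 3, 2, 5, 1, 4]
Added edge: 5->0
Position of 5 (3) > position of 0 (0). Must reorder: 5 must now come before 0.
Run Kahn's algorithm (break ties by smallest node id):
  initial in-degrees: [1, 2, 1, 0, 4, 1]
  ready (indeg=0): [3]
  pop 3: indeg[2]->0; indeg[5]->0 | ready=[2, 5] | order so far=[3]
  pop 2: indeg[1]->1; indeg[4]->3 | ready=[5] | order so far=[3, 2]
  pop 5: indeg[0]->0; indeg[1]->0; indeg[4]->2 | ready=[0, 1] | order so far=[3, 2, 5]
  pop 0: indeg[4]->1 | ready=[1] | order so far=[3, 2, 5, 0]
  pop 1: indeg[4]->0 | ready=[4] | order so far=[3, 2, 5, 0, 1]
  pop 4: no out-edges | ready=[] | order so far=[3, 2, 5, 0, 1, 4]
  Result: [3, 2, 5, 0, 1, 4]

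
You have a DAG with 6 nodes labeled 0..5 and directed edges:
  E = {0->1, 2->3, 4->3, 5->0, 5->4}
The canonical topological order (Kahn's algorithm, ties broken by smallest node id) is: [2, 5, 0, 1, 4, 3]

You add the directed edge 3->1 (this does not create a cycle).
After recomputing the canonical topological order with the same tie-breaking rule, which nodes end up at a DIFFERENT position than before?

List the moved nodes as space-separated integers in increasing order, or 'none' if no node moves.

Answer: 1 3 4

Derivation:
Old toposort: [2, 5, 0, 1, 4, 3]
Added edge 3->1
Recompute Kahn (smallest-id tiebreak):
  initial in-degrees: [1, 2, 0, 2, 1, 0]
  ready (indeg=0): [2, 5]
  pop 2: indeg[3]->1 | ready=[5] | order so far=[2]
  pop 5: indeg[0]->0; indeg[4]->0 | ready=[0, 4] | order so far=[2, 5]
  pop 0: indeg[1]->1 | ready=[4] | order so far=[2, 5, 0]
  pop 4: indeg[3]->0 | ready=[3] | order so far=[2, 5, 0, 4]
  pop 3: indeg[1]->0 | ready=[1] | order so far=[2, 5, 0, 4, 3]
  pop 1: no out-edges | ready=[] | order so far=[2, 5, 0, 4, 3, 1]
New canonical toposort: [2, 5, 0, 4, 3, 1]
Compare positions:
  Node 0: index 2 -> 2 (same)
  Node 1: index 3 -> 5 (moved)
  Node 2: index 0 -> 0 (same)
  Node 3: index 5 -> 4 (moved)
  Node 4: index 4 -> 3 (moved)
  Node 5: index 1 -> 1 (same)
Nodes that changed position: 1 3 4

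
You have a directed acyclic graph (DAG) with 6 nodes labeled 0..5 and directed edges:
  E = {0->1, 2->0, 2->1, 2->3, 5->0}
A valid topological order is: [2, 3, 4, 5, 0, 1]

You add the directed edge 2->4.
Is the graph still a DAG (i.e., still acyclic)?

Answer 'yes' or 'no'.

Given toposort: [2, 3, 4, 5, 0, 1]
Position of 2: index 0; position of 4: index 2
New edge 2->4: forward
Forward edge: respects the existing order. Still a DAG, same toposort still valid.
Still a DAG? yes

Answer: yes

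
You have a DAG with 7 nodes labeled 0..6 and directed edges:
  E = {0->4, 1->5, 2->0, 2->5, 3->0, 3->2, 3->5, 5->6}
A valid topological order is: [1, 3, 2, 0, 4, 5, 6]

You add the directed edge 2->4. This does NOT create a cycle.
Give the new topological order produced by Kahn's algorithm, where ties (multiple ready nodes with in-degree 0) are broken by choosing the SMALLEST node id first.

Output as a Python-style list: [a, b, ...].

Answer: [1, 3, 2, 0, 4, 5, 6]

Derivation:
Old toposort: [1, 3, 2, 0, 4, 5, 6]
Added edge: 2->4
Position of 2 (2) < position of 4 (4). Old order still valid.
Run Kahn's algorithm (break ties by smallest node id):
  initial in-degrees: [2, 0, 1, 0, 2, 3, 1]
  ready (indeg=0): [1, 3]
  pop 1: indeg[5]->2 | ready=[3] | order so far=[1]
  pop 3: indeg[0]->1; indeg[2]->0; indeg[5]->1 | ready=[2] | order so far=[1, 3]
  pop 2: indeg[0]->0; indeg[4]->1; indeg[5]->0 | ready=[0, 5] | order so far=[1, 3, 2]
  pop 0: indeg[4]->0 | ready=[4, 5] | order so far=[1, 3, 2, 0]
  pop 4: no out-edges | ready=[5] | order so far=[1, 3, 2, 0, 4]
  pop 5: indeg[6]->0 | ready=[6] | order so far=[1, 3, 2, 0, 4, 5]
  pop 6: no out-edges | ready=[] | order so far=[1, 3, 2, 0, 4, 5, 6]
  Result: [1, 3, 2, 0, 4, 5, 6]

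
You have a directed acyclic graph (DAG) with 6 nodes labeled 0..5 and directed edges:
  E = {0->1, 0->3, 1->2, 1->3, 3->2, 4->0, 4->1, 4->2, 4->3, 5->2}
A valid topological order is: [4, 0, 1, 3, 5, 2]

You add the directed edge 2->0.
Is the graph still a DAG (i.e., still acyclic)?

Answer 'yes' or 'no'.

Given toposort: [4, 0, 1, 3, 5, 2]
Position of 2: index 5; position of 0: index 1
New edge 2->0: backward (u after v in old order)
Backward edge: old toposort is now invalid. Check if this creates a cycle.
Does 0 already reach 2? Reachable from 0: [0, 1, 2, 3]. YES -> cycle!
Still a DAG? no

Answer: no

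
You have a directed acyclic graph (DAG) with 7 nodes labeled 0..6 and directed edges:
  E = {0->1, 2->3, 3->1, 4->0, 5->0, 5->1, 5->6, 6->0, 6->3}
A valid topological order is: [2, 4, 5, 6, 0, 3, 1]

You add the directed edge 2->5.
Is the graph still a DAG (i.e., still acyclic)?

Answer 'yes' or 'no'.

Answer: yes

Derivation:
Given toposort: [2, 4, 5, 6, 0, 3, 1]
Position of 2: index 0; position of 5: index 2
New edge 2->5: forward
Forward edge: respects the existing order. Still a DAG, same toposort still valid.
Still a DAG? yes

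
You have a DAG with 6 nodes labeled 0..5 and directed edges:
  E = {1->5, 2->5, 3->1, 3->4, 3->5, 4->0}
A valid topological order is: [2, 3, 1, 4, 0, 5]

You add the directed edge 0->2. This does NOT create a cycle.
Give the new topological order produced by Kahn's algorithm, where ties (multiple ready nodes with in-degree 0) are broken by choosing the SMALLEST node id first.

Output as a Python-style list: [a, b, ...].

Old toposort: [2, 3, 1, 4, 0, 5]
Added edge: 0->2
Position of 0 (4) > position of 2 (0). Must reorder: 0 must now come before 2.
Run Kahn's algorithm (break ties by smallest node id):
  initial in-degrees: [1, 1, 1, 0, 1, 3]
  ready (indeg=0): [3]
  pop 3: indeg[1]->0; indeg[4]->0; indeg[5]->2 | ready=[1, 4] | order so far=[3]
  pop 1: indeg[5]->1 | ready=[4] | order so far=[3, 1]
  pop 4: indeg[0]->0 | ready=[0] | order so far=[3, 1, 4]
  pop 0: indeg[2]->0 | ready=[2] | order so far=[3, 1, 4, 0]
  pop 2: indeg[5]->0 | ready=[5] | order so far=[3, 1, 4, 0, 2]
  pop 5: no out-edges | ready=[] | order so far=[3, 1, 4, 0, 2, 5]
  Result: [3, 1, 4, 0, 2, 5]

Answer: [3, 1, 4, 0, 2, 5]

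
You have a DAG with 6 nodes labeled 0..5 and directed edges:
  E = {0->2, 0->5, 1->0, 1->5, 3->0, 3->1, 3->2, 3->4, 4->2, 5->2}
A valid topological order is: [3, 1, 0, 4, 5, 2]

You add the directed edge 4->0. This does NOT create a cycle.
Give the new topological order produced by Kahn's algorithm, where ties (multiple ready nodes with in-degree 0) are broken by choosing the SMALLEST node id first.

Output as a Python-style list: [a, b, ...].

Answer: [3, 1, 4, 0, 5, 2]

Derivation:
Old toposort: [3, 1, 0, 4, 5, 2]
Added edge: 4->0
Position of 4 (3) > position of 0 (2). Must reorder: 4 must now come before 0.
Run Kahn's algorithm (break ties by smallest node id):
  initial in-degrees: [3, 1, 4, 0, 1, 2]
  ready (indeg=0): [3]
  pop 3: indeg[0]->2; indeg[1]->0; indeg[2]->3; indeg[4]->0 | ready=[1, 4] | order so far=[3]
  pop 1: indeg[0]->1; indeg[5]->1 | ready=[4] | order so far=[3, 1]
  pop 4: indeg[0]->0; indeg[2]->2 | ready=[0] | order so far=[3, 1, 4]
  pop 0: indeg[2]->1; indeg[5]->0 | ready=[5] | order so far=[3, 1, 4, 0]
  pop 5: indeg[2]->0 | ready=[2] | order so far=[3, 1, 4, 0, 5]
  pop 2: no out-edges | ready=[] | order so far=[3, 1, 4, 0, 5, 2]
  Result: [3, 1, 4, 0, 5, 2]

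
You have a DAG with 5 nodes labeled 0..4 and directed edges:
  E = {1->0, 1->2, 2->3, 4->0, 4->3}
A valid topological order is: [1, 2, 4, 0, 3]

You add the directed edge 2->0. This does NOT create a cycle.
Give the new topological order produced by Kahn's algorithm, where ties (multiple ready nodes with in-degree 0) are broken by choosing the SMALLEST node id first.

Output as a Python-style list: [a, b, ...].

Old toposort: [1, 2, 4, 0, 3]
Added edge: 2->0
Position of 2 (1) < position of 0 (3). Old order still valid.
Run Kahn's algorithm (break ties by smallest node id):
  initial in-degrees: [3, 0, 1, 2, 0]
  ready (indeg=0): [1, 4]
  pop 1: indeg[0]->2; indeg[2]->0 | ready=[2, 4] | order so far=[1]
  pop 2: indeg[0]->1; indeg[3]->1 | ready=[4] | order so far=[1, 2]
  pop 4: indeg[0]->0; indeg[3]->0 | ready=[0, 3] | order so far=[1, 2, 4]
  pop 0: no out-edges | ready=[3] | order so far=[1, 2, 4, 0]
  pop 3: no out-edges | ready=[] | order so far=[1, 2, 4, 0, 3]
  Result: [1, 2, 4, 0, 3]

Answer: [1, 2, 4, 0, 3]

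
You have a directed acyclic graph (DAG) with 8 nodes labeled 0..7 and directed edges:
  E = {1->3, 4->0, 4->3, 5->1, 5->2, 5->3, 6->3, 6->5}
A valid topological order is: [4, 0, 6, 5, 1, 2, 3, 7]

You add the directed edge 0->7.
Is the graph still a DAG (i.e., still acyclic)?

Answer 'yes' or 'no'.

Given toposort: [4, 0, 6, 5, 1, 2, 3, 7]
Position of 0: index 1; position of 7: index 7
New edge 0->7: forward
Forward edge: respects the existing order. Still a DAG, same toposort still valid.
Still a DAG? yes

Answer: yes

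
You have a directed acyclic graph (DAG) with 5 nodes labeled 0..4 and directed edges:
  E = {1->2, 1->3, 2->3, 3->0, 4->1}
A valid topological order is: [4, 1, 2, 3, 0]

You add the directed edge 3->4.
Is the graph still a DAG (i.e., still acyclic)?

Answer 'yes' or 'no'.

Answer: no

Derivation:
Given toposort: [4, 1, 2, 3, 0]
Position of 3: index 3; position of 4: index 0
New edge 3->4: backward (u after v in old order)
Backward edge: old toposort is now invalid. Check if this creates a cycle.
Does 4 already reach 3? Reachable from 4: [0, 1, 2, 3, 4]. YES -> cycle!
Still a DAG? no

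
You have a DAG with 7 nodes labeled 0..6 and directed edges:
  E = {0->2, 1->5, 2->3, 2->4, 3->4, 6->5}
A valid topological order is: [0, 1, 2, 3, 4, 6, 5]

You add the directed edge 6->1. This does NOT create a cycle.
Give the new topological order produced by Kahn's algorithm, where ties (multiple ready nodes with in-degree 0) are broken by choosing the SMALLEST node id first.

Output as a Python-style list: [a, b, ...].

Old toposort: [0, 1, 2, 3, 4, 6, 5]
Added edge: 6->1
Position of 6 (5) > position of 1 (1). Must reorder: 6 must now come before 1.
Run Kahn's algorithm (break ties by smallest node id):
  initial in-degrees: [0, 1, 1, 1, 2, 2, 0]
  ready (indeg=0): [0, 6]
  pop 0: indeg[2]->0 | ready=[2, 6] | order so far=[0]
  pop 2: indeg[3]->0; indeg[4]->1 | ready=[3, 6] | order so far=[0, 2]
  pop 3: indeg[4]->0 | ready=[4, 6] | order so far=[0, 2, 3]
  pop 4: no out-edges | ready=[6] | order so far=[0, 2, 3, 4]
  pop 6: indeg[1]->0; indeg[5]->1 | ready=[1] | order so far=[0, 2, 3, 4, 6]
  pop 1: indeg[5]->0 | ready=[5] | order so far=[0, 2, 3, 4, 6, 1]
  pop 5: no out-edges | ready=[] | order so far=[0, 2, 3, 4, 6, 1, 5]
  Result: [0, 2, 3, 4, 6, 1, 5]

Answer: [0, 2, 3, 4, 6, 1, 5]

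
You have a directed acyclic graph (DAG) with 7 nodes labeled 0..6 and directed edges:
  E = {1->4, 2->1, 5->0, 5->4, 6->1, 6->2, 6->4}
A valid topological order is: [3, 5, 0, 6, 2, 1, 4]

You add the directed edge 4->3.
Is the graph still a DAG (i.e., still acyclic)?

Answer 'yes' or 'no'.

Given toposort: [3, 5, 0, 6, 2, 1, 4]
Position of 4: index 6; position of 3: index 0
New edge 4->3: backward (u after v in old order)
Backward edge: old toposort is now invalid. Check if this creates a cycle.
Does 3 already reach 4? Reachable from 3: [3]. NO -> still a DAG (reorder needed).
Still a DAG? yes

Answer: yes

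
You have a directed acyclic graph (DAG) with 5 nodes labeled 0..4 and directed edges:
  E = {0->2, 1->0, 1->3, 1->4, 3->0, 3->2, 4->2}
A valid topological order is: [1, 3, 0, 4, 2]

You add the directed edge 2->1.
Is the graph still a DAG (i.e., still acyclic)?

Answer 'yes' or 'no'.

Answer: no

Derivation:
Given toposort: [1, 3, 0, 4, 2]
Position of 2: index 4; position of 1: index 0
New edge 2->1: backward (u after v in old order)
Backward edge: old toposort is now invalid. Check if this creates a cycle.
Does 1 already reach 2? Reachable from 1: [0, 1, 2, 3, 4]. YES -> cycle!
Still a DAG? no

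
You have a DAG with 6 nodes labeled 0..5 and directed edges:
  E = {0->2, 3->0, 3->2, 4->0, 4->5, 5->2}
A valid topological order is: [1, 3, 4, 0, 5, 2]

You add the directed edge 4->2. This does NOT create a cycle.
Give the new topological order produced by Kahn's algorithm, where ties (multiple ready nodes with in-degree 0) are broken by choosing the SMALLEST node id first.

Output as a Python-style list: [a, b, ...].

Answer: [1, 3, 4, 0, 5, 2]

Derivation:
Old toposort: [1, 3, 4, 0, 5, 2]
Added edge: 4->2
Position of 4 (2) < position of 2 (5). Old order still valid.
Run Kahn's algorithm (break ties by smallest node id):
  initial in-degrees: [2, 0, 4, 0, 0, 1]
  ready (indeg=0): [1, 3, 4]
  pop 1: no out-edges | ready=[3, 4] | order so far=[1]
  pop 3: indeg[0]->1; indeg[2]->3 | ready=[4] | order so far=[1, 3]
  pop 4: indeg[0]->0; indeg[2]->2; indeg[5]->0 | ready=[0, 5] | order so far=[1, 3, 4]
  pop 0: indeg[2]->1 | ready=[5] | order so far=[1, 3, 4, 0]
  pop 5: indeg[2]->0 | ready=[2] | order so far=[1, 3, 4, 0, 5]
  pop 2: no out-edges | ready=[] | order so far=[1, 3, 4, 0, 5, 2]
  Result: [1, 3, 4, 0, 5, 2]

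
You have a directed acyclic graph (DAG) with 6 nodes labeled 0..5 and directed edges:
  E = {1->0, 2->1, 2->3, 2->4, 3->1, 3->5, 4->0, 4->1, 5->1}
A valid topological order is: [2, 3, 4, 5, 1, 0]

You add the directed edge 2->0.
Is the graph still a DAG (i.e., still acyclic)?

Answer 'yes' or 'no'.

Answer: yes

Derivation:
Given toposort: [2, 3, 4, 5, 1, 0]
Position of 2: index 0; position of 0: index 5
New edge 2->0: forward
Forward edge: respects the existing order. Still a DAG, same toposort still valid.
Still a DAG? yes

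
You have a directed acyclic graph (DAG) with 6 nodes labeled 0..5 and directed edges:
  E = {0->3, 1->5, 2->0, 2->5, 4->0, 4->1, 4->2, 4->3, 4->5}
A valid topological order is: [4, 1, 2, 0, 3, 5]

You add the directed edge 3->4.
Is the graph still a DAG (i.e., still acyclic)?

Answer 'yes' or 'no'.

Given toposort: [4, 1, 2, 0, 3, 5]
Position of 3: index 4; position of 4: index 0
New edge 3->4: backward (u after v in old order)
Backward edge: old toposort is now invalid. Check if this creates a cycle.
Does 4 already reach 3? Reachable from 4: [0, 1, 2, 3, 4, 5]. YES -> cycle!
Still a DAG? no

Answer: no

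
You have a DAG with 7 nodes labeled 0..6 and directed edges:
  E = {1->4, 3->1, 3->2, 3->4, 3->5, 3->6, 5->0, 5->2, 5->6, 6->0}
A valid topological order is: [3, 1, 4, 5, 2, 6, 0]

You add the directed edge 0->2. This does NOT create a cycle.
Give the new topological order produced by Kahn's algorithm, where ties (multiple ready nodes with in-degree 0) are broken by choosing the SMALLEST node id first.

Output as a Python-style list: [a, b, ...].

Answer: [3, 1, 4, 5, 6, 0, 2]

Derivation:
Old toposort: [3, 1, 4, 5, 2, 6, 0]
Added edge: 0->2
Position of 0 (6) > position of 2 (4). Must reorder: 0 must now come before 2.
Run Kahn's algorithm (break ties by smallest node id):
  initial in-degrees: [2, 1, 3, 0, 2, 1, 2]
  ready (indeg=0): [3]
  pop 3: indeg[1]->0; indeg[2]->2; indeg[4]->1; indeg[5]->0; indeg[6]->1 | ready=[1, 5] | order so far=[3]
  pop 1: indeg[4]->0 | ready=[4, 5] | order so far=[3, 1]
  pop 4: no out-edges | ready=[5] | order so far=[3, 1, 4]
  pop 5: indeg[0]->1; indeg[2]->1; indeg[6]->0 | ready=[6] | order so far=[3, 1, 4, 5]
  pop 6: indeg[0]->0 | ready=[0] | order so far=[3, 1, 4, 5, 6]
  pop 0: indeg[2]->0 | ready=[2] | order so far=[3, 1, 4, 5, 6, 0]
  pop 2: no out-edges | ready=[] | order so far=[3, 1, 4, 5, 6, 0, 2]
  Result: [3, 1, 4, 5, 6, 0, 2]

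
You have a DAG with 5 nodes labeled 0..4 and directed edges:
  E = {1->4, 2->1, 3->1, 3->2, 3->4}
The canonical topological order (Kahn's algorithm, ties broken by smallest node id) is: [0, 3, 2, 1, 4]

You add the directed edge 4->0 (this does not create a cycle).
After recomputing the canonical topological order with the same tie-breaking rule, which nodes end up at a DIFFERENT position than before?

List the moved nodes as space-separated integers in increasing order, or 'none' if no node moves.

Old toposort: [0, 3, 2, 1, 4]
Added edge 4->0
Recompute Kahn (smallest-id tiebreak):
  initial in-degrees: [1, 2, 1, 0, 2]
  ready (indeg=0): [3]
  pop 3: indeg[1]->1; indeg[2]->0; indeg[4]->1 | ready=[2] | order so far=[3]
  pop 2: indeg[1]->0 | ready=[1] | order so far=[3, 2]
  pop 1: indeg[4]->0 | ready=[4] | order so far=[3, 2, 1]
  pop 4: indeg[0]->0 | ready=[0] | order so far=[3, 2, 1, 4]
  pop 0: no out-edges | ready=[] | order so far=[3, 2, 1, 4, 0]
New canonical toposort: [3, 2, 1, 4, 0]
Compare positions:
  Node 0: index 0 -> 4 (moved)
  Node 1: index 3 -> 2 (moved)
  Node 2: index 2 -> 1 (moved)
  Node 3: index 1 -> 0 (moved)
  Node 4: index 4 -> 3 (moved)
Nodes that changed position: 0 1 2 3 4

Answer: 0 1 2 3 4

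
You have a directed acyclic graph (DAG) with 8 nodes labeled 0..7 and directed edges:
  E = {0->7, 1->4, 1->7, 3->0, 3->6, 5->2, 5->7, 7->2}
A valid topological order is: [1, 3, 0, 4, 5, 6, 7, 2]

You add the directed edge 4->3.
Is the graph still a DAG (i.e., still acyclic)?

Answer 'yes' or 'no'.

Given toposort: [1, 3, 0, 4, 5, 6, 7, 2]
Position of 4: index 3; position of 3: index 1
New edge 4->3: backward (u after v in old order)
Backward edge: old toposort is now invalid. Check if this creates a cycle.
Does 3 already reach 4? Reachable from 3: [0, 2, 3, 6, 7]. NO -> still a DAG (reorder needed).
Still a DAG? yes

Answer: yes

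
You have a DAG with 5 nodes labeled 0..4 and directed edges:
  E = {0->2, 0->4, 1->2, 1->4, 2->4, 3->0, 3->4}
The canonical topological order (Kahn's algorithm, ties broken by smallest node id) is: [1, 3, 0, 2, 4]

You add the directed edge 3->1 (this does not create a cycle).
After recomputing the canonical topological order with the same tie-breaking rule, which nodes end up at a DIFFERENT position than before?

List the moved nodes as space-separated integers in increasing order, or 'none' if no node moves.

Answer: 0 1 3

Derivation:
Old toposort: [1, 3, 0, 2, 4]
Added edge 3->1
Recompute Kahn (smallest-id tiebreak):
  initial in-degrees: [1, 1, 2, 0, 4]
  ready (indeg=0): [3]
  pop 3: indeg[0]->0; indeg[1]->0; indeg[4]->3 | ready=[0, 1] | order so far=[3]
  pop 0: indeg[2]->1; indeg[4]->2 | ready=[1] | order so far=[3, 0]
  pop 1: indeg[2]->0; indeg[4]->1 | ready=[2] | order so far=[3, 0, 1]
  pop 2: indeg[4]->0 | ready=[4] | order so far=[3, 0, 1, 2]
  pop 4: no out-edges | ready=[] | order so far=[3, 0, 1, 2, 4]
New canonical toposort: [3, 0, 1, 2, 4]
Compare positions:
  Node 0: index 2 -> 1 (moved)
  Node 1: index 0 -> 2 (moved)
  Node 2: index 3 -> 3 (same)
  Node 3: index 1 -> 0 (moved)
  Node 4: index 4 -> 4 (same)
Nodes that changed position: 0 1 3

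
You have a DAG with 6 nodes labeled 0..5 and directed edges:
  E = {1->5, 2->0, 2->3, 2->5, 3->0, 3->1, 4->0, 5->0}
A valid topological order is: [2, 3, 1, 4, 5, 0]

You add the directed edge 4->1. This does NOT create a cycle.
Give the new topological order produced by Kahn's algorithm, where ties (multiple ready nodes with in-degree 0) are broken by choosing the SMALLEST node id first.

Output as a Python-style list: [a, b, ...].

Answer: [2, 3, 4, 1, 5, 0]

Derivation:
Old toposort: [2, 3, 1, 4, 5, 0]
Added edge: 4->1
Position of 4 (3) > position of 1 (2). Must reorder: 4 must now come before 1.
Run Kahn's algorithm (break ties by smallest node id):
  initial in-degrees: [4, 2, 0, 1, 0, 2]
  ready (indeg=0): [2, 4]
  pop 2: indeg[0]->3; indeg[3]->0; indeg[5]->1 | ready=[3, 4] | order so far=[2]
  pop 3: indeg[0]->2; indeg[1]->1 | ready=[4] | order so far=[2, 3]
  pop 4: indeg[0]->1; indeg[1]->0 | ready=[1] | order so far=[2, 3, 4]
  pop 1: indeg[5]->0 | ready=[5] | order so far=[2, 3, 4, 1]
  pop 5: indeg[0]->0 | ready=[0] | order so far=[2, 3, 4, 1, 5]
  pop 0: no out-edges | ready=[] | order so far=[2, 3, 4, 1, 5, 0]
  Result: [2, 3, 4, 1, 5, 0]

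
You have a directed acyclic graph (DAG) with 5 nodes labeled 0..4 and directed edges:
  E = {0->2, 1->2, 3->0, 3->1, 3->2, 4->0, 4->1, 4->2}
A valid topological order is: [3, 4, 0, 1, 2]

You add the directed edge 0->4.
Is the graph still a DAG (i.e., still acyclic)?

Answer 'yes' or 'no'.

Answer: no

Derivation:
Given toposort: [3, 4, 0, 1, 2]
Position of 0: index 2; position of 4: index 1
New edge 0->4: backward (u after v in old order)
Backward edge: old toposort is now invalid. Check if this creates a cycle.
Does 4 already reach 0? Reachable from 4: [0, 1, 2, 4]. YES -> cycle!
Still a DAG? no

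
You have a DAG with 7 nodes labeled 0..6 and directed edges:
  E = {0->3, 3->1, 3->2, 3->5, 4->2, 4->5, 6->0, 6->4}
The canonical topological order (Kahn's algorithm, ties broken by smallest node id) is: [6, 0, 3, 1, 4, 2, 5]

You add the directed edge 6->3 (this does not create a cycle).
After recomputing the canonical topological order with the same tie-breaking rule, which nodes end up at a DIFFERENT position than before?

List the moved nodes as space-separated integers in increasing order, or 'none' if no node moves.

Old toposort: [6, 0, 3, 1, 4, 2, 5]
Added edge 6->3
Recompute Kahn (smallest-id tiebreak):
  initial in-degrees: [1, 1, 2, 2, 1, 2, 0]
  ready (indeg=0): [6]
  pop 6: indeg[0]->0; indeg[3]->1; indeg[4]->0 | ready=[0, 4] | order so far=[6]
  pop 0: indeg[3]->0 | ready=[3, 4] | order so far=[6, 0]
  pop 3: indeg[1]->0; indeg[2]->1; indeg[5]->1 | ready=[1, 4] | order so far=[6, 0, 3]
  pop 1: no out-edges | ready=[4] | order so far=[6, 0, 3, 1]
  pop 4: indeg[2]->0; indeg[5]->0 | ready=[2, 5] | order so far=[6, 0, 3, 1, 4]
  pop 2: no out-edges | ready=[5] | order so far=[6, 0, 3, 1, 4, 2]
  pop 5: no out-edges | ready=[] | order so far=[6, 0, 3, 1, 4, 2, 5]
New canonical toposort: [6, 0, 3, 1, 4, 2, 5]
Compare positions:
  Node 0: index 1 -> 1 (same)
  Node 1: index 3 -> 3 (same)
  Node 2: index 5 -> 5 (same)
  Node 3: index 2 -> 2 (same)
  Node 4: index 4 -> 4 (same)
  Node 5: index 6 -> 6 (same)
  Node 6: index 0 -> 0 (same)
Nodes that changed position: none

Answer: none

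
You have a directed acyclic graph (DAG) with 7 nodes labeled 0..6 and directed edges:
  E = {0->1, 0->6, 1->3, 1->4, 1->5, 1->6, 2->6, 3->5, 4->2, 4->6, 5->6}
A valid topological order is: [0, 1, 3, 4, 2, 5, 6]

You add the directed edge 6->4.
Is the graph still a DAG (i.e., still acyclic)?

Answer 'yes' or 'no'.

Answer: no

Derivation:
Given toposort: [0, 1, 3, 4, 2, 5, 6]
Position of 6: index 6; position of 4: index 3
New edge 6->4: backward (u after v in old order)
Backward edge: old toposort is now invalid. Check if this creates a cycle.
Does 4 already reach 6? Reachable from 4: [2, 4, 6]. YES -> cycle!
Still a DAG? no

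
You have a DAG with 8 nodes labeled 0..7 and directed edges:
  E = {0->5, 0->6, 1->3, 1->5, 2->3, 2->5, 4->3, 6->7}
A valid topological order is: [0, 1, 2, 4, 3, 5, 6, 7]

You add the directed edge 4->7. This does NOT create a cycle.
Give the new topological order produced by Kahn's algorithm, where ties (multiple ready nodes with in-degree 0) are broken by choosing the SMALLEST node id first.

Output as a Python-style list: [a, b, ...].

Old toposort: [0, 1, 2, 4, 3, 5, 6, 7]
Added edge: 4->7
Position of 4 (3) < position of 7 (7). Old order still valid.
Run Kahn's algorithm (break ties by smallest node id):
  initial in-degrees: [0, 0, 0, 3, 0, 3, 1, 2]
  ready (indeg=0): [0, 1, 2, 4]
  pop 0: indeg[5]->2; indeg[6]->0 | ready=[1, 2, 4, 6] | order so far=[0]
  pop 1: indeg[3]->2; indeg[5]->1 | ready=[2, 4, 6] | order so far=[0, 1]
  pop 2: indeg[3]->1; indeg[5]->0 | ready=[4, 5, 6] | order so far=[0, 1, 2]
  pop 4: indeg[3]->0; indeg[7]->1 | ready=[3, 5, 6] | order so far=[0, 1, 2, 4]
  pop 3: no out-edges | ready=[5, 6] | order so far=[0, 1, 2, 4, 3]
  pop 5: no out-edges | ready=[6] | order so far=[0, 1, 2, 4, 3, 5]
  pop 6: indeg[7]->0 | ready=[7] | order so far=[0, 1, 2, 4, 3, 5, 6]
  pop 7: no out-edges | ready=[] | order so far=[0, 1, 2, 4, 3, 5, 6, 7]
  Result: [0, 1, 2, 4, 3, 5, 6, 7]

Answer: [0, 1, 2, 4, 3, 5, 6, 7]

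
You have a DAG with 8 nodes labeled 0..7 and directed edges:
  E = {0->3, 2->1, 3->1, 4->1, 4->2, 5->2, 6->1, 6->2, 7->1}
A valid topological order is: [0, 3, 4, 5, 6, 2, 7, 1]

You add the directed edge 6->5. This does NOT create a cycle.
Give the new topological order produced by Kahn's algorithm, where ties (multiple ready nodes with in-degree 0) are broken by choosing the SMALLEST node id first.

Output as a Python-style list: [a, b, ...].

Old toposort: [0, 3, 4, 5, 6, 2, 7, 1]
Added edge: 6->5
Position of 6 (4) > position of 5 (3). Must reorder: 6 must now come before 5.
Run Kahn's algorithm (break ties by smallest node id):
  initial in-degrees: [0, 5, 3, 1, 0, 1, 0, 0]
  ready (indeg=0): [0, 4, 6, 7]
  pop 0: indeg[3]->0 | ready=[3, 4, 6, 7] | order so far=[0]
  pop 3: indeg[1]->4 | ready=[4, 6, 7] | order so far=[0, 3]
  pop 4: indeg[1]->3; indeg[2]->2 | ready=[6, 7] | order so far=[0, 3, 4]
  pop 6: indeg[1]->2; indeg[2]->1; indeg[5]->0 | ready=[5, 7] | order so far=[0, 3, 4, 6]
  pop 5: indeg[2]->0 | ready=[2, 7] | order so far=[0, 3, 4, 6, 5]
  pop 2: indeg[1]->1 | ready=[7] | order so far=[0, 3, 4, 6, 5, 2]
  pop 7: indeg[1]->0 | ready=[1] | order so far=[0, 3, 4, 6, 5, 2, 7]
  pop 1: no out-edges | ready=[] | order so far=[0, 3, 4, 6, 5, 2, 7, 1]
  Result: [0, 3, 4, 6, 5, 2, 7, 1]

Answer: [0, 3, 4, 6, 5, 2, 7, 1]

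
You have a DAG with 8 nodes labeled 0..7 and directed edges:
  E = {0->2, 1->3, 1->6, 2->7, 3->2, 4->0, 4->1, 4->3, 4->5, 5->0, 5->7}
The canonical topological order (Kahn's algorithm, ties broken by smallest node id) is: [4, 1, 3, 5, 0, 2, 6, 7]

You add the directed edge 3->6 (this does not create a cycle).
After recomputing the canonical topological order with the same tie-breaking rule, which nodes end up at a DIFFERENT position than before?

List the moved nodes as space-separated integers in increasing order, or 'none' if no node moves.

Old toposort: [4, 1, 3, 5, 0, 2, 6, 7]
Added edge 3->6
Recompute Kahn (smallest-id tiebreak):
  initial in-degrees: [2, 1, 2, 2, 0, 1, 2, 2]
  ready (indeg=0): [4]
  pop 4: indeg[0]->1; indeg[1]->0; indeg[3]->1; indeg[5]->0 | ready=[1, 5] | order so far=[4]
  pop 1: indeg[3]->0; indeg[6]->1 | ready=[3, 5] | order so far=[4, 1]
  pop 3: indeg[2]->1; indeg[6]->0 | ready=[5, 6] | order so far=[4, 1, 3]
  pop 5: indeg[0]->0; indeg[7]->1 | ready=[0, 6] | order so far=[4, 1, 3, 5]
  pop 0: indeg[2]->0 | ready=[2, 6] | order so far=[4, 1, 3, 5, 0]
  pop 2: indeg[7]->0 | ready=[6, 7] | order so far=[4, 1, 3, 5, 0, 2]
  pop 6: no out-edges | ready=[7] | order so far=[4, 1, 3, 5, 0, 2, 6]
  pop 7: no out-edges | ready=[] | order so far=[4, 1, 3, 5, 0, 2, 6, 7]
New canonical toposort: [4, 1, 3, 5, 0, 2, 6, 7]
Compare positions:
  Node 0: index 4 -> 4 (same)
  Node 1: index 1 -> 1 (same)
  Node 2: index 5 -> 5 (same)
  Node 3: index 2 -> 2 (same)
  Node 4: index 0 -> 0 (same)
  Node 5: index 3 -> 3 (same)
  Node 6: index 6 -> 6 (same)
  Node 7: index 7 -> 7 (same)
Nodes that changed position: none

Answer: none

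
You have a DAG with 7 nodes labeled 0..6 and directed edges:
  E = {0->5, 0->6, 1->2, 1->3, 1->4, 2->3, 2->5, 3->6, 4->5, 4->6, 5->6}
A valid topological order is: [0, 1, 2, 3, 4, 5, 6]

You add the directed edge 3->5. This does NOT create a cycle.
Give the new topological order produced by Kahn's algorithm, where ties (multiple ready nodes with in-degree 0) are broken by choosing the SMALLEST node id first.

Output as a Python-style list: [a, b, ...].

Old toposort: [0, 1, 2, 3, 4, 5, 6]
Added edge: 3->5
Position of 3 (3) < position of 5 (5). Old order still valid.
Run Kahn's algorithm (break ties by smallest node id):
  initial in-degrees: [0, 0, 1, 2, 1, 4, 4]
  ready (indeg=0): [0, 1]
  pop 0: indeg[5]->3; indeg[6]->3 | ready=[1] | order so far=[0]
  pop 1: indeg[2]->0; indeg[3]->1; indeg[4]->0 | ready=[2, 4] | order so far=[0, 1]
  pop 2: indeg[3]->0; indeg[5]->2 | ready=[3, 4] | order so far=[0, 1, 2]
  pop 3: indeg[5]->1; indeg[6]->2 | ready=[4] | order so far=[0, 1, 2, 3]
  pop 4: indeg[5]->0; indeg[6]->1 | ready=[5] | order so far=[0, 1, 2, 3, 4]
  pop 5: indeg[6]->0 | ready=[6] | order so far=[0, 1, 2, 3, 4, 5]
  pop 6: no out-edges | ready=[] | order so far=[0, 1, 2, 3, 4, 5, 6]
  Result: [0, 1, 2, 3, 4, 5, 6]

Answer: [0, 1, 2, 3, 4, 5, 6]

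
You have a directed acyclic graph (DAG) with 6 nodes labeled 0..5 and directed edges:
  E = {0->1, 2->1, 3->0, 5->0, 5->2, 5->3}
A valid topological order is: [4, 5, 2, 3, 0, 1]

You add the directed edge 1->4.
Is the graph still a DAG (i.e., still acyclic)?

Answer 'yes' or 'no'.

Given toposort: [4, 5, 2, 3, 0, 1]
Position of 1: index 5; position of 4: index 0
New edge 1->4: backward (u after v in old order)
Backward edge: old toposort is now invalid. Check if this creates a cycle.
Does 4 already reach 1? Reachable from 4: [4]. NO -> still a DAG (reorder needed).
Still a DAG? yes

Answer: yes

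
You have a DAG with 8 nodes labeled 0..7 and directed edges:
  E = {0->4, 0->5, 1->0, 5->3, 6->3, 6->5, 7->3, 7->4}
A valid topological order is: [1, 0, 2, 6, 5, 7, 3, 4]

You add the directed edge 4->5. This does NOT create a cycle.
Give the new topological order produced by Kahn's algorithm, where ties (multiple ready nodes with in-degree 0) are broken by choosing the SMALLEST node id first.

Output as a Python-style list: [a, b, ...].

Answer: [1, 0, 2, 6, 7, 4, 5, 3]

Derivation:
Old toposort: [1, 0, 2, 6, 5, 7, 3, 4]
Added edge: 4->5
Position of 4 (7) > position of 5 (4). Must reorder: 4 must now come before 5.
Run Kahn's algorithm (break ties by smallest node id):
  initial in-degrees: [1, 0, 0, 3, 2, 3, 0, 0]
  ready (indeg=0): [1, 2, 6, 7]
  pop 1: indeg[0]->0 | ready=[0, 2, 6, 7] | order so far=[1]
  pop 0: indeg[4]->1; indeg[5]->2 | ready=[2, 6, 7] | order so far=[1, 0]
  pop 2: no out-edges | ready=[6, 7] | order so far=[1, 0, 2]
  pop 6: indeg[3]->2; indeg[5]->1 | ready=[7] | order so far=[1, 0, 2, 6]
  pop 7: indeg[3]->1; indeg[4]->0 | ready=[4] | order so far=[1, 0, 2, 6, 7]
  pop 4: indeg[5]->0 | ready=[5] | order so far=[1, 0, 2, 6, 7, 4]
  pop 5: indeg[3]->0 | ready=[3] | order so far=[1, 0, 2, 6, 7, 4, 5]
  pop 3: no out-edges | ready=[] | order so far=[1, 0, 2, 6, 7, 4, 5, 3]
  Result: [1, 0, 2, 6, 7, 4, 5, 3]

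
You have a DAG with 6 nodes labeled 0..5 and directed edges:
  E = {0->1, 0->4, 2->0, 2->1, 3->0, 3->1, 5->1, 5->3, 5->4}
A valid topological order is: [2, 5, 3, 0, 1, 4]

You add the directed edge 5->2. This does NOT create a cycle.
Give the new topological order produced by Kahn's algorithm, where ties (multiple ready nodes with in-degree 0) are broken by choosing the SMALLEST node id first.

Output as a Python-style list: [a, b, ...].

Answer: [5, 2, 3, 0, 1, 4]

Derivation:
Old toposort: [2, 5, 3, 0, 1, 4]
Added edge: 5->2
Position of 5 (1) > position of 2 (0). Must reorder: 5 must now come before 2.
Run Kahn's algorithm (break ties by smallest node id):
  initial in-degrees: [2, 4, 1, 1, 2, 0]
  ready (indeg=0): [5]
  pop 5: indeg[1]->3; indeg[2]->0; indeg[3]->0; indeg[4]->1 | ready=[2, 3] | order so far=[5]
  pop 2: indeg[0]->1; indeg[1]->2 | ready=[3] | order so far=[5, 2]
  pop 3: indeg[0]->0; indeg[1]->1 | ready=[0] | order so far=[5, 2, 3]
  pop 0: indeg[1]->0; indeg[4]->0 | ready=[1, 4] | order so far=[5, 2, 3, 0]
  pop 1: no out-edges | ready=[4] | order so far=[5, 2, 3, 0, 1]
  pop 4: no out-edges | ready=[] | order so far=[5, 2, 3, 0, 1, 4]
  Result: [5, 2, 3, 0, 1, 4]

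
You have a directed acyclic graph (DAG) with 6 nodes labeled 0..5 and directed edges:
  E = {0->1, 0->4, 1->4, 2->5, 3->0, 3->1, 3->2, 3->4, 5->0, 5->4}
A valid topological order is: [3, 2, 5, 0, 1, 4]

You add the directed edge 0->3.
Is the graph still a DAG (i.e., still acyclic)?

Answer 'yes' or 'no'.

Given toposort: [3, 2, 5, 0, 1, 4]
Position of 0: index 3; position of 3: index 0
New edge 0->3: backward (u after v in old order)
Backward edge: old toposort is now invalid. Check if this creates a cycle.
Does 3 already reach 0? Reachable from 3: [0, 1, 2, 3, 4, 5]. YES -> cycle!
Still a DAG? no

Answer: no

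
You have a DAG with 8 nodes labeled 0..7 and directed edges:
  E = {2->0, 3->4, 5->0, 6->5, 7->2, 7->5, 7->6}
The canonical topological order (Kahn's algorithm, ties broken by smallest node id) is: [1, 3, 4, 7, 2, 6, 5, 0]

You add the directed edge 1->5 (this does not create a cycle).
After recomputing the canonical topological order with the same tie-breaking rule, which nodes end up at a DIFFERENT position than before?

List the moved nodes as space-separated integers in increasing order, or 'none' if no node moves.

Answer: none

Derivation:
Old toposort: [1, 3, 4, 7, 2, 6, 5, 0]
Added edge 1->5
Recompute Kahn (smallest-id tiebreak):
  initial in-degrees: [2, 0, 1, 0, 1, 3, 1, 0]
  ready (indeg=0): [1, 3, 7]
  pop 1: indeg[5]->2 | ready=[3, 7] | order so far=[1]
  pop 3: indeg[4]->0 | ready=[4, 7] | order so far=[1, 3]
  pop 4: no out-edges | ready=[7] | order so far=[1, 3, 4]
  pop 7: indeg[2]->0; indeg[5]->1; indeg[6]->0 | ready=[2, 6] | order so far=[1, 3, 4, 7]
  pop 2: indeg[0]->1 | ready=[6] | order so far=[1, 3, 4, 7, 2]
  pop 6: indeg[5]->0 | ready=[5] | order so far=[1, 3, 4, 7, 2, 6]
  pop 5: indeg[0]->0 | ready=[0] | order so far=[1, 3, 4, 7, 2, 6, 5]
  pop 0: no out-edges | ready=[] | order so far=[1, 3, 4, 7, 2, 6, 5, 0]
New canonical toposort: [1, 3, 4, 7, 2, 6, 5, 0]
Compare positions:
  Node 0: index 7 -> 7 (same)
  Node 1: index 0 -> 0 (same)
  Node 2: index 4 -> 4 (same)
  Node 3: index 1 -> 1 (same)
  Node 4: index 2 -> 2 (same)
  Node 5: index 6 -> 6 (same)
  Node 6: index 5 -> 5 (same)
  Node 7: index 3 -> 3 (same)
Nodes that changed position: none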